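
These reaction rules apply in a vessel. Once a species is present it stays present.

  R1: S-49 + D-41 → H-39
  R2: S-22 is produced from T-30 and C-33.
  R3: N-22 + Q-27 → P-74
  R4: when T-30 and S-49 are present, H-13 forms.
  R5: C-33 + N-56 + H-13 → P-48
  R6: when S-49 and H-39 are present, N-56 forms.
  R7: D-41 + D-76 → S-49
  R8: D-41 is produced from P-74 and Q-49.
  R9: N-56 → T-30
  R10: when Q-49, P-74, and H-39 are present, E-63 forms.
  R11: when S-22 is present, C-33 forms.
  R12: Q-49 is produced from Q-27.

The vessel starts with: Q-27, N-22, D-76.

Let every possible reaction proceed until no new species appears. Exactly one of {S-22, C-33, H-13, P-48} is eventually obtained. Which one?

H-13

Q-27 present → Q-49 forms (R12).
N-22 and Q-27 present → P-74 forms (R3).
P-74 and Q-49 present → D-41 forms (R8).
D-41 and D-76 present → S-49 forms (R7).
S-49 and D-41 present → H-39 forms (R1).
S-49 and H-39 present → N-56 forms (R6).
N-56 present → T-30 forms (R9).
T-30 and S-49 present → H-13 forms (R4).
P-48 would need C-33, N-56, and H-13 (R5), but C-33 never forms. C-33 would need S-22 (R11), but S-22 never forms. S-22 would need T-30 and C-33 (R2), but C-33 never forms.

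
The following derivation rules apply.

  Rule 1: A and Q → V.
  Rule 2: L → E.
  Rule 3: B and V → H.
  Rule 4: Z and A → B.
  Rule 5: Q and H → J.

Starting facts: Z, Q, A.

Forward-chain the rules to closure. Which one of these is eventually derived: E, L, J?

J

Z and A hold, so B follows (Rule 4).
From A and Q, Rule 1 gives V.
From B and V, Rule 3 gives H.
From Q and H, Rule 5 gives J.
No rule produces L, and it is not given. E would need L (Rule 2), but L is never established.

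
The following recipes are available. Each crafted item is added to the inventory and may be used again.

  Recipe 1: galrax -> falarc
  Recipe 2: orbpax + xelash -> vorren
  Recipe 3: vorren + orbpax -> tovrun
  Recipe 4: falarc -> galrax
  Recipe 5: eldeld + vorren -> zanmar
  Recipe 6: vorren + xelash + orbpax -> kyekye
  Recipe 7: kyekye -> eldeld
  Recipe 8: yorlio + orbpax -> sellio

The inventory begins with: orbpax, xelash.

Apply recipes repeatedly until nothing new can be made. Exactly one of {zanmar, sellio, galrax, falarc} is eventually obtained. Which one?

zanmar

orbpax + xelash -> vorren (Recipe 2).
vorren + xelash + orbpax -> kyekye (Recipe 6).
kyekye -> eldeld (Recipe 7).
eldeld + vorren -> zanmar (Recipe 5).
sellio would need yorlio and orbpax (Recipe 8), but yorlio is never obtained. falarc would need galrax (Recipe 1), but galrax is never obtained. galrax would need falarc (Recipe 4), but falarc is never obtained.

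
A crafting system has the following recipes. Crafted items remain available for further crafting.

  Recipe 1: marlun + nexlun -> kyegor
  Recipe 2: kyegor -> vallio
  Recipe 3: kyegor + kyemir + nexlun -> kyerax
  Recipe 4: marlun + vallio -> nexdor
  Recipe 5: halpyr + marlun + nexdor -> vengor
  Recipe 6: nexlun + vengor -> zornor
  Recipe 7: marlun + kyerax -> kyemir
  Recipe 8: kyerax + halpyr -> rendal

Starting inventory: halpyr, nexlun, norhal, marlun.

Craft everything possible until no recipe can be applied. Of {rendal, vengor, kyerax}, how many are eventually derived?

1

Using Recipe 1, marlun and nexlun make kyegor.
kyegor -> vallio (Recipe 2).
Using Recipe 4, marlun and vallio make nexdor.
Using Recipe 5, halpyr, marlun, and nexdor make vengor.
rendal would need kyerax and halpyr (Recipe 8), but kyerax is never obtained.
vengor: reached.
kyerax would need kyegor, kyemir, and nexlun (Recipe 3), but kyemir is never obtained.
Reached: vengor — 1 of the 3.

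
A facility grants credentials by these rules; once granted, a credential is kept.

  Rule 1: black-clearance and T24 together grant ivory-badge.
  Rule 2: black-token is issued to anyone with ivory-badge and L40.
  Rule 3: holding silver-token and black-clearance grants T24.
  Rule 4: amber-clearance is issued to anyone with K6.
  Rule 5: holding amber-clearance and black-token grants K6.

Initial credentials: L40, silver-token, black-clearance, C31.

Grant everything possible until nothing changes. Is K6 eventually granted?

K6 would need amber-clearance and black-token (Rule 5), but amber-clearance is never granted.

No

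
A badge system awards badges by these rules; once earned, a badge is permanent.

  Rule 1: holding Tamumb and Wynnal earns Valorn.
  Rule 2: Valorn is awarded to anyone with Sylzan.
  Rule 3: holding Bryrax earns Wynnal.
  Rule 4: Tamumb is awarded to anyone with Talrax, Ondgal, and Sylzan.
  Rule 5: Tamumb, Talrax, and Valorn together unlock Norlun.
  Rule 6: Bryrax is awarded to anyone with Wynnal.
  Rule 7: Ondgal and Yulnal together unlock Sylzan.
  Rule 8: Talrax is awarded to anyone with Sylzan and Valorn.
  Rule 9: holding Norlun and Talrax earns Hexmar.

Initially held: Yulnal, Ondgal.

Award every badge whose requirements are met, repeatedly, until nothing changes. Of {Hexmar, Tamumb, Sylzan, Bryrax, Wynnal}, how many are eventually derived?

3

With Ondgal and Yulnal, Sylzan is earned (Rule 7).
With Sylzan, Valorn is earned (Rule 2).
With Sylzan and Valorn, Talrax is earned (Rule 8).
With Talrax, Ondgal, and Sylzan, Tamumb is earned (Rule 4).
With Tamumb, Talrax, and Valorn, Norlun is earned (Rule 5).
With Norlun and Talrax, Hexmar is earned (Rule 9).
Hexmar: reached.
Tamumb: reached.
Sylzan: reached.
Bryrax would need Wynnal (Rule 6), but Wynnal is never earned.
Wynnal would need Bryrax (Rule 3), but Bryrax is never earned.
Reached: Hexmar, Tamumb, and Sylzan — 3 of the 5.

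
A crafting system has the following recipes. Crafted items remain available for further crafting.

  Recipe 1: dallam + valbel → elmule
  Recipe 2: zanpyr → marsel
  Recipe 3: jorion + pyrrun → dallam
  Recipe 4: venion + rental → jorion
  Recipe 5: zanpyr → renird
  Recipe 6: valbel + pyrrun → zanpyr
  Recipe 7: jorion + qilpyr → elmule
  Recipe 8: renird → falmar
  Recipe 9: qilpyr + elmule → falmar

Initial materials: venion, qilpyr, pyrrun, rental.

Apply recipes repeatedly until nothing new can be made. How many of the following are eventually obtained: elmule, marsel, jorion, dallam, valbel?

venion + rental → jorion (Recipe 4).
jorion + qilpyr → elmule (Recipe 7).
jorion + pyrrun → dallam (Recipe 3).
elmule: reached.
marsel would need zanpyr (Recipe 2), but zanpyr is never obtained.
jorion: reached.
dallam: reached.
No rule produces valbel, and it is not given.
Reached: elmule, jorion, and dallam — 3 of the 5.

3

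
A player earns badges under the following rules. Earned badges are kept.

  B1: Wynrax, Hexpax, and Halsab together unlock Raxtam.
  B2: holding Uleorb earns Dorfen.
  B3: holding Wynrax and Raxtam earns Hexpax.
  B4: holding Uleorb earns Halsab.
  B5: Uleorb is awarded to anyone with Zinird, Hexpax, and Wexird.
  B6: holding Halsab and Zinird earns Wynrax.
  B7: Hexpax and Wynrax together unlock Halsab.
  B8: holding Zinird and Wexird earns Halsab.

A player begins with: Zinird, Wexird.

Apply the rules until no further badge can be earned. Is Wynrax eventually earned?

Yes

With Zinird and Wexird, Halsab is earned (B8).
With Halsab and Zinird, Wynrax is earned (B6).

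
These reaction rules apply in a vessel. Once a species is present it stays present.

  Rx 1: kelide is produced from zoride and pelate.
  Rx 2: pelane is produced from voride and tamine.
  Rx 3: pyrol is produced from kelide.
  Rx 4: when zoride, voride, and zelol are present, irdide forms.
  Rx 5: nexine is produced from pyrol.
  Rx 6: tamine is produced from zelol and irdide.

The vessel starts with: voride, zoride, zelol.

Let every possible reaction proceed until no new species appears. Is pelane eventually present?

Yes

zoride, voride, and zelol present → irdide forms (Rx 4).
zelol and irdide present → tamine forms (Rx 6).
voride and tamine present → pelane forms (Rx 2).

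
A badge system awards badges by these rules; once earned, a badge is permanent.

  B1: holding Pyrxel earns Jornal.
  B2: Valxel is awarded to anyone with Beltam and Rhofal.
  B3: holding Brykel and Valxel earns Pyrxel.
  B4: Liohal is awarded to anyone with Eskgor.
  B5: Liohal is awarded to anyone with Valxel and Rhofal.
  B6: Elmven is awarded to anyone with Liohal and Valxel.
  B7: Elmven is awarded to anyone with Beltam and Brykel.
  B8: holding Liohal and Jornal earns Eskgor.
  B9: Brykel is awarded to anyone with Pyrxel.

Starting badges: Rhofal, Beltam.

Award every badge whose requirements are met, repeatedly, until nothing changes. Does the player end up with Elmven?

With Beltam and Rhofal, Valxel is earned (B2).
With Valxel and Rhofal, Liohal is earned (B5).
With Liohal and Valxel, Elmven is earned (B6).

Yes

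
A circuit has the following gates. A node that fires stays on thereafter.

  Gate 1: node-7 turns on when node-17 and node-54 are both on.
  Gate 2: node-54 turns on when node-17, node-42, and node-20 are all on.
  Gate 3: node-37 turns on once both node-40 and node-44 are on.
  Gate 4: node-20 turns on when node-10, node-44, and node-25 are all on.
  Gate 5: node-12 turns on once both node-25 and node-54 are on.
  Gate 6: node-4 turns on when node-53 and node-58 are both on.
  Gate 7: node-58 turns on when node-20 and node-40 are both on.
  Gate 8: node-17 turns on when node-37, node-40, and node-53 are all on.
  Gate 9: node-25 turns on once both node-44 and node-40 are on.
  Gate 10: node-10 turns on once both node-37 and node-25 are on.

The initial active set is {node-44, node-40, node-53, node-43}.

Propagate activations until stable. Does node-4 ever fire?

Yes

Gate 9: node-44 and node-40 on → node-25 on.
Gate 3: node-40 and node-44 on → node-37 on.
node-37 and node-25 are on, so node-10 turns on (Gate 10).
Gate 4: node-10, node-44, and node-25 on → node-20 on.
node-20 and node-40 are on, so node-58 turns on (Gate 7).
Gate 6: node-53 and node-58 on → node-4 on.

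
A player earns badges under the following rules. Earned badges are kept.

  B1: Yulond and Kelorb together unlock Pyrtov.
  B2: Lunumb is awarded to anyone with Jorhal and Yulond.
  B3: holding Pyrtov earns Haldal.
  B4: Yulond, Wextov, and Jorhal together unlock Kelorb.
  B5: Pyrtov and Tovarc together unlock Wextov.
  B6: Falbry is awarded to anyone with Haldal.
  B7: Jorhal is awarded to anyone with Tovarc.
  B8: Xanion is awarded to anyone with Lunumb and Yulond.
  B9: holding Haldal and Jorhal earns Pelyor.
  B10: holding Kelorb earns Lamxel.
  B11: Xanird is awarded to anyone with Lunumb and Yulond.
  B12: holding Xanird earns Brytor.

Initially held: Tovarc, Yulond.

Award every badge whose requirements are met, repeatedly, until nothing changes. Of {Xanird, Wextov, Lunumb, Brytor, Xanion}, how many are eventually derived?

With Tovarc, Jorhal is earned (B7).
With Jorhal and Yulond, Lunumb is earned (B2).
With Lunumb and Yulond, Xanion is earned (B8).
With Lunumb and Yulond, Xanird is earned (B11).
With Xanird, Brytor is earned (B12).
Xanird: reached.
Wextov would need Pyrtov and Tovarc (B5), but Pyrtov is never earned.
Lunumb: reached.
Brytor: reached.
Xanion: reached.
Reached: Xanird, Lunumb, Brytor, and Xanion — 4 of the 5.

4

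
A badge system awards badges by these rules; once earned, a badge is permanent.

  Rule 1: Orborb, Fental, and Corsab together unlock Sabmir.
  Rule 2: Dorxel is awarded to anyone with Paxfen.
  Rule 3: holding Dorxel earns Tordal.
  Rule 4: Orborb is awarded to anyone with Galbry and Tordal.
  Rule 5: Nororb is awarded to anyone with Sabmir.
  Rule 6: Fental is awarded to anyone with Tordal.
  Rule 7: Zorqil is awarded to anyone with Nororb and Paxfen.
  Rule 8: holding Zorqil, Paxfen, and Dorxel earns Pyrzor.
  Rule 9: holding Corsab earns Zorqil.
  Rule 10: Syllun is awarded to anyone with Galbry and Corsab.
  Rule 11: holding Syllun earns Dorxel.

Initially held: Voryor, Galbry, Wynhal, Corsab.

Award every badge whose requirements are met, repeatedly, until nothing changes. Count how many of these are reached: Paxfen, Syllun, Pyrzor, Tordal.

With Galbry and Corsab, Syllun is earned (Rule 10).
With Syllun, Dorxel is earned (Rule 11).
With Dorxel, Tordal is earned (Rule 3).
No rule produces Paxfen, and it is not given.
Syllun: reached.
Pyrzor would need Zorqil, Paxfen, and Dorxel (Rule 8), but Paxfen is never earned.
Tordal: reached.
Reached: Syllun and Tordal — 2 of the 4.

2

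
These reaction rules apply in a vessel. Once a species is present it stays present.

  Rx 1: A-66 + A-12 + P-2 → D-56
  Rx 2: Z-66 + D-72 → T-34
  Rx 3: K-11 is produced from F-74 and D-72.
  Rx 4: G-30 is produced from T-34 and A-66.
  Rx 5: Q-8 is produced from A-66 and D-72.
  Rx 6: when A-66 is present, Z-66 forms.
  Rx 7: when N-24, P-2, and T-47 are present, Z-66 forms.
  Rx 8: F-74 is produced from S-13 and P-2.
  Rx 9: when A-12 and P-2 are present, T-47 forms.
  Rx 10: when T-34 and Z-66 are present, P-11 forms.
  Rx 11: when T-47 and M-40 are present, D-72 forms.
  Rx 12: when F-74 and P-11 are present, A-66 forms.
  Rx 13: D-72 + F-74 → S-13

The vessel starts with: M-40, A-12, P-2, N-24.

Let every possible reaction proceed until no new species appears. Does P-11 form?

A-12 and P-2 present → T-47 forms (Rx 9).
N-24, P-2, and T-47 present → Z-66 forms (Rx 7).
T-47 and M-40 present → D-72 forms (Rx 11).
Z-66 and D-72 present → T-34 forms (Rx 2).
T-34 and Z-66 present → P-11 forms (Rx 10).

Yes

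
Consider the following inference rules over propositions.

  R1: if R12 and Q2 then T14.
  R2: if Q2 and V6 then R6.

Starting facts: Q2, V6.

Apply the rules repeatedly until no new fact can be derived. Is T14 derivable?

No

T14 would need R12 and Q2 (R1), but R12 is never established.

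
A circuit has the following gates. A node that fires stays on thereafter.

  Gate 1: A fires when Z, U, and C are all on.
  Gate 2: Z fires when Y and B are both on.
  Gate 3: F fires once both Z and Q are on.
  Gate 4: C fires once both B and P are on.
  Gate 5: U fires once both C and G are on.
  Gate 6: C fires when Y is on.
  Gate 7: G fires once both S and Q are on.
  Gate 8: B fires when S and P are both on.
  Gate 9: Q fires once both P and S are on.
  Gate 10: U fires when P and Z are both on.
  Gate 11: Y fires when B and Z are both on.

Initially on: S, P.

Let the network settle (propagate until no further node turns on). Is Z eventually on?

No

Z would need Y and B (Gate 2), but Y never turns on.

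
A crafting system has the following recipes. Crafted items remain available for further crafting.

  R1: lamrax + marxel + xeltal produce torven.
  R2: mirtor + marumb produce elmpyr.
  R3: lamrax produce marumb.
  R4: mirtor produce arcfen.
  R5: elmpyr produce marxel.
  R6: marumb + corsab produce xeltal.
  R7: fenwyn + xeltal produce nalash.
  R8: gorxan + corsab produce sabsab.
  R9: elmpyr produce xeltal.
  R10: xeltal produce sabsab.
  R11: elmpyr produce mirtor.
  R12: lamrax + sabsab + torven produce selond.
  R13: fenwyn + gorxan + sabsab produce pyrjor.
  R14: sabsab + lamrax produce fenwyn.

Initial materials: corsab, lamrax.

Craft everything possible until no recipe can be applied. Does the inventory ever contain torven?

No

torven would need lamrax, marxel, and xeltal (R1), but marxel is never obtained.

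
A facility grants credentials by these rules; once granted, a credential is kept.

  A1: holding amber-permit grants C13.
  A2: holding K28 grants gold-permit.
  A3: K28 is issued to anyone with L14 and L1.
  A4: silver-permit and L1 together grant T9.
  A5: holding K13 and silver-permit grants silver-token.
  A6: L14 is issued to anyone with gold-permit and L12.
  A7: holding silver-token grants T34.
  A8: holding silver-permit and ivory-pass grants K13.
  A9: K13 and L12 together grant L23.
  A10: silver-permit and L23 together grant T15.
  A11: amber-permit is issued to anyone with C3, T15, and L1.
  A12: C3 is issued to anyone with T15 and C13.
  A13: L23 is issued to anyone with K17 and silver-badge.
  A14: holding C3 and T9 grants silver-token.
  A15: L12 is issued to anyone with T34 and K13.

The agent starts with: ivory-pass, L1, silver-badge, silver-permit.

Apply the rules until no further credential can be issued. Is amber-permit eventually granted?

amber-permit would need C3, T15, and L1 (A11), but C3 is never granted.

No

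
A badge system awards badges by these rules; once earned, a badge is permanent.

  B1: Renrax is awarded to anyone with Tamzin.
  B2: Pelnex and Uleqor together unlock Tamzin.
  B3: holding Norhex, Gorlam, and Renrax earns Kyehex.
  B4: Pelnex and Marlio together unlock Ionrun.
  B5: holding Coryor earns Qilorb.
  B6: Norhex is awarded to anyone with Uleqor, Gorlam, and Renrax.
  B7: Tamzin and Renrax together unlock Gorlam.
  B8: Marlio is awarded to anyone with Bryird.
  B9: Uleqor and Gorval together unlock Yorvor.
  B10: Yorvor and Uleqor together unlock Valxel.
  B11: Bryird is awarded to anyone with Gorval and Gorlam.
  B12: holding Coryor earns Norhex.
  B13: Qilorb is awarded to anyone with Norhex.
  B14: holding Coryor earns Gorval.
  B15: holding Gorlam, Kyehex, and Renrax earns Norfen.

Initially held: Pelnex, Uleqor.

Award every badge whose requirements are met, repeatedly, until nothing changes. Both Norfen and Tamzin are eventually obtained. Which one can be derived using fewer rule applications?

Tamzin: With Pelnex and Uleqor, Tamzin is earned (B2). [1 rule application]
Norfen: With Pelnex and Uleqor, Tamzin is earned (B2). With Tamzin, Renrax is earned (B1). With Tamzin and Renrax, Gorlam is earned (B7). With Uleqor, Gorlam, and Renrax, Norhex is earned (B6). With Norhex, Gorlam, and Renrax, Kyehex is earned (B3). With Gorlam, Kyehex, and Renrax, Norfen is earned (B15). [6 rule applications]
Tamzin needs fewer.

Tamzin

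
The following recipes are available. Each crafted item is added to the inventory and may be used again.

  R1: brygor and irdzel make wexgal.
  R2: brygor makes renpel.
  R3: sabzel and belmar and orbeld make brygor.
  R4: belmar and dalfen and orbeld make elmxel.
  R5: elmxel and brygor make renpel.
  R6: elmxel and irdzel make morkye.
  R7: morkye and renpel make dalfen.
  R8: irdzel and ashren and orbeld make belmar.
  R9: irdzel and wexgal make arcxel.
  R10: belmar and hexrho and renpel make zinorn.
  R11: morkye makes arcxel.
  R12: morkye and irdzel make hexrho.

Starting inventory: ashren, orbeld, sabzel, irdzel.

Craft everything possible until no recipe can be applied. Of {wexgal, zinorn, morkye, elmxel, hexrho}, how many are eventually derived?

irdzel and ashren and orbeld → belmar (R8).
Using R3, sabzel, belmar, and orbeld make brygor.
brygor and irdzel → wexgal (R1).
wexgal: reached.
zinorn would need belmar, hexrho, and renpel (R10), but hexrho is never obtained.
morkye would need elmxel and irdzel (R6), but elmxel is never obtained.
elmxel would need belmar, dalfen, and orbeld (R4), but dalfen is never obtained.
hexrho would need morkye and irdzel (R12), but morkye is never obtained.
Reached: wexgal — 1 of the 5.

1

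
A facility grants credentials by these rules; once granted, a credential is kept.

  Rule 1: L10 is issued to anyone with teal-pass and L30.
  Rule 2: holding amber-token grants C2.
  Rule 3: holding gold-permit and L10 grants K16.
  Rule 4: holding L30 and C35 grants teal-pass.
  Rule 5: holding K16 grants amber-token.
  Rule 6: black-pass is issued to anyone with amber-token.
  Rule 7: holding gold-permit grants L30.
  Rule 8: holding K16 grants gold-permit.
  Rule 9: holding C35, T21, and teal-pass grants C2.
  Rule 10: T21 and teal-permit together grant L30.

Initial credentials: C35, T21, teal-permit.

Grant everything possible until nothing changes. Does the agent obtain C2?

Yes

Holding T21 and teal-permit grants L30 (Rule 10).
Holding L30 and C35 grants teal-pass (Rule 4).
Holding C35, T21, and teal-pass grants C2 (Rule 9).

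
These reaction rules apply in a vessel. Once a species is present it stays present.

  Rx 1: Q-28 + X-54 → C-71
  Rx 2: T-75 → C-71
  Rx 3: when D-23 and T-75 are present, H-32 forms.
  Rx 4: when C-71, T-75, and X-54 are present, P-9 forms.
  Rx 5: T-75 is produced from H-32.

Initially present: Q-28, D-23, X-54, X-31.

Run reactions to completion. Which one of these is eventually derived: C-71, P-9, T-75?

C-71

Q-28 and X-54 present → C-71 forms (Rx 1).
T-75 would need H-32 (Rx 5), but H-32 never forms. P-9 would need C-71, T-75, and X-54 (Rx 4), but T-75 never forms.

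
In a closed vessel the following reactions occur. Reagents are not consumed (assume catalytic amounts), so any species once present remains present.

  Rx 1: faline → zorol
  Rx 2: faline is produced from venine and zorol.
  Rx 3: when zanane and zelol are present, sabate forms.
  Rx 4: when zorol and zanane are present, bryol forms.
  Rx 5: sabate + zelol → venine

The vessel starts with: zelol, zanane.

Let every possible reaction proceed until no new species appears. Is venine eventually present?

zanane and zelol present → sabate forms (Rx 3).
sabate and zelol present → venine forms (Rx 5).

Yes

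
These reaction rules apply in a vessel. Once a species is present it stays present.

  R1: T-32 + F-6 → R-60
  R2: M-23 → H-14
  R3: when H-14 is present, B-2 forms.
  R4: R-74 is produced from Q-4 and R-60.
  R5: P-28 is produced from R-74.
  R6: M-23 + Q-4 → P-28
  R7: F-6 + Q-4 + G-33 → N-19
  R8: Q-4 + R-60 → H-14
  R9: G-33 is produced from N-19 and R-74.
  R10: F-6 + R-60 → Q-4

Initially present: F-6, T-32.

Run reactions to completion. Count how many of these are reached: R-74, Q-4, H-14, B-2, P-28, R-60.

6

T-32 and F-6 present → R-60 forms (R1).
F-6 and R-60 present → Q-4 forms (R10).
Q-4 and R-60 present → H-14 forms (R8).
Q-4 and R-60 present → R-74 forms (R4).
H-14 present → B-2 forms (R3).
R-74 present → P-28 forms (R5).
R-74: reached.
Q-4: reached.
H-14: reached.
B-2: reached.
P-28: reached.
R-60: reached.
All 6 are reached.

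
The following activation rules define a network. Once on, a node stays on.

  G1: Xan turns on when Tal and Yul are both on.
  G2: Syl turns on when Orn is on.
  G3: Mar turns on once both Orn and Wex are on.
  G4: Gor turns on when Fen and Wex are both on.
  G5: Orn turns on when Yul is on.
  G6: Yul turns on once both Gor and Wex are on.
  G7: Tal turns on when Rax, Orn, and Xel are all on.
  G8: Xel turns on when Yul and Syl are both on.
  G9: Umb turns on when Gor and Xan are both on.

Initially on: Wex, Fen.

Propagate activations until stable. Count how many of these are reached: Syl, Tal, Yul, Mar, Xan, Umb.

3

Fen and Wex are on, so Gor turns on (G4).
Gor and Wex are on, so Yul turns on (G6).
G5: Yul on → Orn on.
G2: Orn on → Syl on.
Orn and Wex are on, so Mar turns on (G3).
Syl: reached.
Tal would need Rax, Orn, and Xel (G7), but Rax never turns on.
Yul: reached.
Mar: reached.
Xan would need Tal and Yul (G1), but Tal never turns on.
Umb would need Gor and Xan (G9), but Xan never turns on.
Reached: Syl, Yul, and Mar — 3 of the 6.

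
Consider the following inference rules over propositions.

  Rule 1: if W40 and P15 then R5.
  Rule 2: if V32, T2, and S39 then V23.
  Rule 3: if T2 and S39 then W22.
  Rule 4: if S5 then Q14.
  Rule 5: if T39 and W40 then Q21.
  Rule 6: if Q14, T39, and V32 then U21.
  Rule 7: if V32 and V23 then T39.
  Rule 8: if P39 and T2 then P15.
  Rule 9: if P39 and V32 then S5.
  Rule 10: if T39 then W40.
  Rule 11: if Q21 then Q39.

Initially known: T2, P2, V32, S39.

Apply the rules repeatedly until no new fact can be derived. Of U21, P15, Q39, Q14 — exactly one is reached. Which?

Q39

From V32, T2, and S39, Rule 2 gives V23.
From V32 and V23, Rule 7 gives T39.
T39 holds, so W40 follows (Rule 10).
T39 and W40 hold, so Q21 follows (Rule 5).
From Q21, Rule 11 gives Q39.
Q14 would need S5 (Rule 4), but S5 is never established. U21 would need Q14, T39, and V32 (Rule 6), but Q14 is never established. P15 would need P39 and T2 (Rule 8), but P39 is never established.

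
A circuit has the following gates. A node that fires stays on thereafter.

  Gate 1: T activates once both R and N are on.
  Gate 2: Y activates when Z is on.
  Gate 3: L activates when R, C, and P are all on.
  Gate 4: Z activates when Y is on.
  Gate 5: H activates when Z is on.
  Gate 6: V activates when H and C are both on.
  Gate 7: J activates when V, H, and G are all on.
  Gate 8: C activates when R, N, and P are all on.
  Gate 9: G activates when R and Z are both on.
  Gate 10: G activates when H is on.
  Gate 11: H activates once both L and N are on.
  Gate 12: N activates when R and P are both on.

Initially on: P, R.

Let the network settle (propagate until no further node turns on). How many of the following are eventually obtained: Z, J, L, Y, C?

3

R and P are on, so N activates (Gate 12).
R, N, and P are on, so C activates (Gate 8).
Gate 3: R, C, and P on → L on.
Gate 11: L and N on → H on.
Gate 10: H on → G on.
H and C are on, so V activates (Gate 6).
Gate 7: V, H, and G on → J on.
Z would need Y (Gate 4), but Y never turns on.
J: reached.
L: reached.
Y would need Z (Gate 2), but Z never turns on.
C: reached.
Reached: J, L, and C — 3 of the 5.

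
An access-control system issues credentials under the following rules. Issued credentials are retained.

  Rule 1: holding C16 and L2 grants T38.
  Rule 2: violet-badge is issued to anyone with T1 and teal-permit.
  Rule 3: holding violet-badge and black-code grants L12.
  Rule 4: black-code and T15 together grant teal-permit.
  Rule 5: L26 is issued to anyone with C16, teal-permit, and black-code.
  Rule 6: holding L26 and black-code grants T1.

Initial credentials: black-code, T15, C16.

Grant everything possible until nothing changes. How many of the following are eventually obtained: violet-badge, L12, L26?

3

Holding black-code and T15 grants teal-permit (Rule 4).
Holding C16, teal-permit, and black-code grants L26 (Rule 5).
Holding L26 and black-code grants T1 (Rule 6).
Holding T1 and teal-permit grants violet-badge (Rule 2).
Holding violet-badge and black-code grants L12 (Rule 3).
violet-badge: reached.
L12: reached.
L26: reached.
All 3 are reached.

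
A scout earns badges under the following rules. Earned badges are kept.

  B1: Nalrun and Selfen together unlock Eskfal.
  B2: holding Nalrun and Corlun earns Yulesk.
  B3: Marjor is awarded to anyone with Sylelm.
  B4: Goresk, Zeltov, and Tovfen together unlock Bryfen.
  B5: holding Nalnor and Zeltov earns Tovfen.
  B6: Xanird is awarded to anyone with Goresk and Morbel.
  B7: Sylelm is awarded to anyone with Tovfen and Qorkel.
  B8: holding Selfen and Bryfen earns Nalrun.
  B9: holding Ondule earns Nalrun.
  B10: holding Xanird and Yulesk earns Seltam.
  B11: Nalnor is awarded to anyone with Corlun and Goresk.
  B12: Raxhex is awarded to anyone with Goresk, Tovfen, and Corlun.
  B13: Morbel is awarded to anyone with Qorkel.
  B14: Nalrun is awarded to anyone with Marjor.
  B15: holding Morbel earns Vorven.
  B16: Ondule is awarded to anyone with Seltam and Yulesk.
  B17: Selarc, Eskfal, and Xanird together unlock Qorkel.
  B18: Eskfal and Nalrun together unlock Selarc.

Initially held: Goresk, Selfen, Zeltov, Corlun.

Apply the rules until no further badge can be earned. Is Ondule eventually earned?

No

Ondule would need Seltam and Yulesk (B16), but Seltam is never earned.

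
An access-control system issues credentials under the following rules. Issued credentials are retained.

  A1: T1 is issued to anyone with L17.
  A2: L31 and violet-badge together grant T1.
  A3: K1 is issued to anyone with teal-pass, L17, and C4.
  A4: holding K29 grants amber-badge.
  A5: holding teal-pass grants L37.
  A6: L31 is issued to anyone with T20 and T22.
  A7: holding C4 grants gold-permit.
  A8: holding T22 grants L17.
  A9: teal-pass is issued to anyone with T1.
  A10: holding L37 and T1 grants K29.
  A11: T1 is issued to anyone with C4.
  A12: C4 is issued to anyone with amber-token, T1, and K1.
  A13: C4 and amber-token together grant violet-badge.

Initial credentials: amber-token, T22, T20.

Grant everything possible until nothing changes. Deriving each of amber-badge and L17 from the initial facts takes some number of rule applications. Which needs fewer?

L17

L17: Holding T22 grants L17 (A8). [1 rule application]
amber-badge: Holding T22 grants L17 (A8). Holding L17 grants T1 (A1). Holding T1 grants teal-pass (A9). Holding teal-pass grants L37 (A5). Holding L37 and T1 grants K29 (A10). Holding K29 grants amber-badge (A4). [6 rule applications]
L17 needs fewer.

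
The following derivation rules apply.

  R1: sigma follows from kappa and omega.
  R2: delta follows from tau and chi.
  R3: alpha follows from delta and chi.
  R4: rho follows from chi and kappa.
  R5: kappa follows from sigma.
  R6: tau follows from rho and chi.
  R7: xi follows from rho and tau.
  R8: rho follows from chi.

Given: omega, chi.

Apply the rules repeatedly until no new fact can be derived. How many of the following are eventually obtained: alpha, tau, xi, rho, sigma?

4

chi holds, so rho follows (R8).
rho and chi hold, so tau follows (R6).
From rho and tau, R7 gives xi.
From tau and chi, R2 gives delta.
delta and chi hold, so alpha follows (R3).
alpha: reached.
tau: reached.
xi: reached.
rho: reached.
sigma would need kappa and omega (R1), but kappa is never established.
Reached: alpha, tau, xi, and rho — 4 of the 5.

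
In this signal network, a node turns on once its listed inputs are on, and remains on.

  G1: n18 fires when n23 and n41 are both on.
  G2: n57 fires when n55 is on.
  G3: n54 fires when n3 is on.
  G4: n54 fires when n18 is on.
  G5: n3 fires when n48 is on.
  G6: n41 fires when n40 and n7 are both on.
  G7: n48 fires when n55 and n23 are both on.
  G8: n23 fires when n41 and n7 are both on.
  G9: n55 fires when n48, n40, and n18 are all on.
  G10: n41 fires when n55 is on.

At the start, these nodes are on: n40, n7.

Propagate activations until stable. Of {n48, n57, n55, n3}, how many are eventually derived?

0

n48 would need n55 and n23 (G7), but n55 never turns on.
n57 would need n55 (G2), but n55 never turns on.
n55 would need n48, n40, and n18 (G9), but n48 never turns on.
n3 would need n48 (G5), but n48 never turns on.
None of the 4 are reached.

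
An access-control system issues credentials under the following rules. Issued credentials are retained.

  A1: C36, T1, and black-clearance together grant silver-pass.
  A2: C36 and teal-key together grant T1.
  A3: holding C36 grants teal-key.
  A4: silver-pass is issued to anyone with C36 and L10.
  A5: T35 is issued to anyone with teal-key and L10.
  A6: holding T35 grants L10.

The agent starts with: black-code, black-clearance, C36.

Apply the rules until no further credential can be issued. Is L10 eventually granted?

L10 would need T35 (A6), but T35 is never granted.

No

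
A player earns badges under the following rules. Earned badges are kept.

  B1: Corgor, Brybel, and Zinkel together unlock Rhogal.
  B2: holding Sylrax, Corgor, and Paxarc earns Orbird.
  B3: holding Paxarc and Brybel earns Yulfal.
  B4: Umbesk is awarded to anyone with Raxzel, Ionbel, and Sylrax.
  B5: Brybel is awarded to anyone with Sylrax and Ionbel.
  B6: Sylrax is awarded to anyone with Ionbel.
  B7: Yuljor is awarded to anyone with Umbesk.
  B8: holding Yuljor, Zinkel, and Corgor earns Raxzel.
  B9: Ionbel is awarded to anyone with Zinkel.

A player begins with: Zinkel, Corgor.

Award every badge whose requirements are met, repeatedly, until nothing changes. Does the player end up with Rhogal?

Yes

With Zinkel, Ionbel is earned (B9).
With Ionbel, Sylrax is earned (B6).
With Sylrax and Ionbel, Brybel is earned (B5).
With Corgor, Brybel, and Zinkel, Rhogal is earned (B1).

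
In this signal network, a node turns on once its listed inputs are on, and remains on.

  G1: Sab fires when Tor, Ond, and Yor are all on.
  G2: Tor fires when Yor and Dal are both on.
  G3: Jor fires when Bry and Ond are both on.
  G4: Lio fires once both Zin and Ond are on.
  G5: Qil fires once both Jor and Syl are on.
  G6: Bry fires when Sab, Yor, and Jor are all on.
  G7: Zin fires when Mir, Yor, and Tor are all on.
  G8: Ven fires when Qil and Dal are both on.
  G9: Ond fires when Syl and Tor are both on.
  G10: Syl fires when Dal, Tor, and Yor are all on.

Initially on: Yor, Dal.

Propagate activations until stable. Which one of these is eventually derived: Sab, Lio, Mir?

G2: Yor and Dal on → Tor on.
G10: Dal, Tor, and Yor on → Syl on.
Syl and Tor are on, so Ond fires (G9).
Tor, Ond, and Yor are on, so Sab fires (G1).
Lio would need Zin and Ond (G4), but Zin never turns on. No rule produces Mir, and it is not given.

Sab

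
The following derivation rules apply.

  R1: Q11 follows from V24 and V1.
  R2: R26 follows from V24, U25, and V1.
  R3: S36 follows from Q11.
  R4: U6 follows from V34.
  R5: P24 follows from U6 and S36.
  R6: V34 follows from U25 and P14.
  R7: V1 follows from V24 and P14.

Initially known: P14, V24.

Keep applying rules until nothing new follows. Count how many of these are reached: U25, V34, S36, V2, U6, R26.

V24 and P14 hold, so V1 follows (R7).
V24 and V1 hold, so Q11 follows (R1).
Q11 holds, so S36 follows (R3).
No rule produces U25, and it is not given.
V34 would need U25 and P14 (R6), but U25 is never established.
S36: reached.
No rule produces V2, and it is not given.
U6 would need V34 (R4), but V34 is never established.
R26 would need V24, U25, and V1 (R2), but U25 is never established.
Reached: S36 — 1 of the 6.

1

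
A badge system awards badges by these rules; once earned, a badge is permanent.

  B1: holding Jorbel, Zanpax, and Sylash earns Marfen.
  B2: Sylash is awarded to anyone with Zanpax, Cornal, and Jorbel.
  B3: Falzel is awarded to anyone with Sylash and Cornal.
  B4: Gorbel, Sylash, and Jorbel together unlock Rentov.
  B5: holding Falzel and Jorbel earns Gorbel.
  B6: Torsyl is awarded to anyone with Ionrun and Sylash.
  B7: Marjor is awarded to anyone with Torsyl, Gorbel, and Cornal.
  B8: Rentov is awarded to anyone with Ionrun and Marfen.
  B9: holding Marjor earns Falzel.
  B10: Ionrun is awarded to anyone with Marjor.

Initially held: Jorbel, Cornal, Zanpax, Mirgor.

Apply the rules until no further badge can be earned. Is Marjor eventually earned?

Marjor would need Torsyl, Gorbel, and Cornal (B7), but Torsyl is never earned.

No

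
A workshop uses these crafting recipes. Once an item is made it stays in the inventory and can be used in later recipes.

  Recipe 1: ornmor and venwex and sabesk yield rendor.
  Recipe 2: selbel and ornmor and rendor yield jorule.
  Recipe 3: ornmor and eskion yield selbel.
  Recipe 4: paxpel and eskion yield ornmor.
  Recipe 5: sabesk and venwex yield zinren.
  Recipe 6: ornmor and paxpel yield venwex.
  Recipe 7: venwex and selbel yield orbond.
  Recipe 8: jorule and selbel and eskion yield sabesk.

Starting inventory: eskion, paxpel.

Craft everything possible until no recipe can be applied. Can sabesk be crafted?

No

sabesk would need jorule, selbel, and eskion (Recipe 8), but jorule is never obtained.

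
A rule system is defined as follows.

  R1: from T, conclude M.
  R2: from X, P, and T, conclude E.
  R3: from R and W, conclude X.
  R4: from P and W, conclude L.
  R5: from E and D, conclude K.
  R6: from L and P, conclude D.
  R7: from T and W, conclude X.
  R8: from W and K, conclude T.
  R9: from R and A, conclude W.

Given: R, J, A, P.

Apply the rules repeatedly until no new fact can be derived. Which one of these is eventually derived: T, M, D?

D

R and A hold, so W follows (R9).
P and W hold, so L follows (R4).
L and P hold, so D follows (R6).
M would need T (R1), but T is never established. T would need W and K (R8), but K is never established.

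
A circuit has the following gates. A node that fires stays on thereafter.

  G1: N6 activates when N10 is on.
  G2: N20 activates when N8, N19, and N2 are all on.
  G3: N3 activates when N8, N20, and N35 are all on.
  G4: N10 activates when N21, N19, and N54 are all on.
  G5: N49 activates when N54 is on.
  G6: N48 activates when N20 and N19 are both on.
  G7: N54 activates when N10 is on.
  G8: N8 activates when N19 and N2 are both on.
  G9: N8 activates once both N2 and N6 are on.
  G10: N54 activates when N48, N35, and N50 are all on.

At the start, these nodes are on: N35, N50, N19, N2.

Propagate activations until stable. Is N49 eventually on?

Yes

G8: N19 and N2 on → N8 on.
N8, N19, and N2 are on, so N20 activates (G2).
N20 and N19 are on, so N48 activates (G6).
G10: N48, N35, and N50 on → N54 on.
G5: N54 on → N49 on.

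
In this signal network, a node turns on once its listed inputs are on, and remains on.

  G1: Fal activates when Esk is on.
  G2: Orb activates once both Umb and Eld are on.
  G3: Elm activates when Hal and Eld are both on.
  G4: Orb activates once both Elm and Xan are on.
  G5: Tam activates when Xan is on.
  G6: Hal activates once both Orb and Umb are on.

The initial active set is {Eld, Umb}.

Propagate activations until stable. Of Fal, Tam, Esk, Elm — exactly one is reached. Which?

Umb and Eld are on, so Orb activates (G2).
Orb and Umb are on, so Hal activates (G6).
Hal and Eld are on, so Elm activates (G3).
Tam would need Xan (G5), but Xan never turns on. No rule produces Esk, and it is not given. Fal would need Esk (G1), but Esk never turns on.

Elm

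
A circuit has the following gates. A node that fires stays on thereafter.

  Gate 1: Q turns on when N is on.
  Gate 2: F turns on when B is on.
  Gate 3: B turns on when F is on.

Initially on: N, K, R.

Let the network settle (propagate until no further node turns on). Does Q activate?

N is on, so Q turns on (Gate 1).

Yes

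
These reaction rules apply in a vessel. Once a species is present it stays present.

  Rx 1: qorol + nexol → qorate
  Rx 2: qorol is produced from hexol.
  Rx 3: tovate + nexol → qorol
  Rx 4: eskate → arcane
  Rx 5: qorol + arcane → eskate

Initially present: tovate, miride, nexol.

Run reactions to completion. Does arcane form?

No

arcane would need eskate (Rx 4), but eskate never forms.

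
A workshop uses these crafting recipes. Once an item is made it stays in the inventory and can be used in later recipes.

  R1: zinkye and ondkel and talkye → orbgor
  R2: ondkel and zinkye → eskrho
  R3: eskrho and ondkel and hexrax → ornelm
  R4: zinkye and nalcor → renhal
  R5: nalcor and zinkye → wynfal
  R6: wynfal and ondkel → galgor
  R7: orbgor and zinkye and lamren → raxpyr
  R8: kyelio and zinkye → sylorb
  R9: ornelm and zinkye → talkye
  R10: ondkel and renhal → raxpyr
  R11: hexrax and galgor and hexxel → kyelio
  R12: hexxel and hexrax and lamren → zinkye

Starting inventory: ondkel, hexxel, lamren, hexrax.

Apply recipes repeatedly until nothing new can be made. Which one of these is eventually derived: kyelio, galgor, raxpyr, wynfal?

Using R12, hexxel, hexrax, and lamren make zinkye.
ondkel and zinkye → eskrho (R2).
Using R3, eskrho, ondkel, and hexrax make ornelm.
ornelm and zinkye → talkye (R9).
zinkye and ondkel and talkye → orbgor (R1).
orbgor and zinkye and lamren → raxpyr (R7).
kyelio would need hexrax, galgor, and hexxel (R11), but galgor is never obtained. wynfal would need nalcor and zinkye (R5), but nalcor is never obtained. galgor would need wynfal and ondkel (R6), but wynfal is never obtained.

raxpyr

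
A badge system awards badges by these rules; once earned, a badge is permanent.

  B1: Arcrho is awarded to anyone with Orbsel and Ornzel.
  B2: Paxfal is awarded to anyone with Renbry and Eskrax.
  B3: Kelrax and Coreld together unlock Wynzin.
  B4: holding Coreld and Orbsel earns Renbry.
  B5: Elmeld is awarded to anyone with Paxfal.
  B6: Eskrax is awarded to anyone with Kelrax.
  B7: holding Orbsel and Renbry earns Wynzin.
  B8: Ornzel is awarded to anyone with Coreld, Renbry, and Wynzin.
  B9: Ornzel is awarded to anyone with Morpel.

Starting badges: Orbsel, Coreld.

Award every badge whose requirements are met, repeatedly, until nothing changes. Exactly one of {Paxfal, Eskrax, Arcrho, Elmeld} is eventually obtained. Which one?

With Coreld and Orbsel, Renbry is earned (B4).
With Orbsel and Renbry, Wynzin is earned (B7).
With Coreld, Renbry, and Wynzin, Ornzel is earned (B8).
With Orbsel and Ornzel, Arcrho is earned (B1).
Eskrax would need Kelrax (B6), but Kelrax is never earned. Paxfal would need Renbry and Eskrax (B2), but Eskrax is never earned. Elmeld would need Paxfal (B5), but Paxfal is never earned.

Arcrho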